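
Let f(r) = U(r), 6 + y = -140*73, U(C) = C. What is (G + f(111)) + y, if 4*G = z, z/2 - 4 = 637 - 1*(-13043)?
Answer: -3273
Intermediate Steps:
y = -10226 (y = -6 - 140*73 = -6 - 10220 = -10226)
z = 27368 (z = 8 + 2*(637 - 1*(-13043)) = 8 + 2*(637 + 13043) = 8 + 2*13680 = 8 + 27360 = 27368)
G = 6842 (G = (1/4)*27368 = 6842)
f(r) = r
(G + f(111)) + y = (6842 + 111) - 10226 = 6953 - 10226 = -3273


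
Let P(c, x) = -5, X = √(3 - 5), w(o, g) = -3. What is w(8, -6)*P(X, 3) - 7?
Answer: 8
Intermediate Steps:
X = I*√2 (X = √(-2) = I*√2 ≈ 1.4142*I)
w(8, -6)*P(X, 3) - 7 = -3*(-5) - 7 = 15 - 7 = 8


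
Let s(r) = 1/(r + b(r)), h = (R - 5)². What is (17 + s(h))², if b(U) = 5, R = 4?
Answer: 10609/36 ≈ 294.69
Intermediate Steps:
h = 1 (h = (4 - 5)² = (-1)² = 1)
s(r) = 1/(5 + r) (s(r) = 1/(r + 5) = 1/(5 + r))
(17 + s(h))² = (17 + 1/(5 + 1))² = (17 + 1/6)² = (17 + ⅙)² = (103/6)² = 10609/36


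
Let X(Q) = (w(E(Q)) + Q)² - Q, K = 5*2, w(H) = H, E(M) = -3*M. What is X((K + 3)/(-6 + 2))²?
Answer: 8281/4 ≈ 2070.3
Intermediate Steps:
K = 10
X(Q) = -Q + 4*Q² (X(Q) = (-3*Q + Q)² - Q = (-2*Q)² - Q = 4*Q² - Q = -Q + 4*Q²)
X((K + 3)/(-6 + 2))² = (((10 + 3)/(-6 + 2))*(-1 + 4*((10 + 3)/(-6 + 2))))² = ((13/(-4))*(-1 + 4*(13/(-4))))² = ((13*(-¼))*(-1 + 4*(13*(-¼))))² = (-13*(-1 + 4*(-13/4))/4)² = (-13*(-1 - 13)/4)² = (-13/4*(-14))² = (91/2)² = 8281/4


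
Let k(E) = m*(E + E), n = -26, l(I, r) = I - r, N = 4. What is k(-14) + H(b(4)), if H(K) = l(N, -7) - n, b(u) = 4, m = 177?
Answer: -4919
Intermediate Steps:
k(E) = 354*E (k(E) = 177*(E + E) = 177*(2*E) = 354*E)
H(K) = 37 (H(K) = (4 - 1*(-7)) - 1*(-26) = (4 + 7) + 26 = 11 + 26 = 37)
k(-14) + H(b(4)) = 354*(-14) + 37 = -4956 + 37 = -4919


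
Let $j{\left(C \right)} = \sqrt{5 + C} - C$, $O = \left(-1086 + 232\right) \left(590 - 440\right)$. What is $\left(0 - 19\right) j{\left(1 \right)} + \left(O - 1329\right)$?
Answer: $-129410 - 19 \sqrt{6} \approx -1.2946 \cdot 10^{5}$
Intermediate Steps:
$O = -128100$ ($O = \left(-854\right) 150 = -128100$)
$\left(0 - 19\right) j{\left(1 \right)} + \left(O - 1329\right) = \left(0 - 19\right) \left(\sqrt{5 + 1} - 1\right) - 129429 = - 19 \left(\sqrt{6} - 1\right) - 129429 = - 19 \left(-1 + \sqrt{6}\right) - 129429 = \left(19 - 19 \sqrt{6}\right) - 129429 = -129410 - 19 \sqrt{6}$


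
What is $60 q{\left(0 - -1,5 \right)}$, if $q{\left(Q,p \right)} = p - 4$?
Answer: $60$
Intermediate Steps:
$q{\left(Q,p \right)} = -4 + p$
$60 q{\left(0 - -1,5 \right)} = 60 \left(-4 + 5\right) = 60 \cdot 1 = 60$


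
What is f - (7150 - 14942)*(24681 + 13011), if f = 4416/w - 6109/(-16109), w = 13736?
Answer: 8123384389055113/27659153 ≈ 2.9370e+8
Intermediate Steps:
f = 19381321/27659153 (f = 4416/13736 - 6109/(-16109) = 4416*(1/13736) - 6109*(-1/16109) = 552/1717 + 6109/16109 = 19381321/27659153 ≈ 0.70072)
f - (7150 - 14942)*(24681 + 13011) = 19381321/27659153 - (7150 - 14942)*(24681 + 13011) = 19381321/27659153 - (-7792)*37692 = 19381321/27659153 - 1*(-293696064) = 19381321/27659153 + 293696064 = 8123384389055113/27659153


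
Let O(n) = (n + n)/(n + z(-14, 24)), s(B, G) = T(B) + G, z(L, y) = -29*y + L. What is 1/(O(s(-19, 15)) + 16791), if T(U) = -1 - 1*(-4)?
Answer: 173/2904834 ≈ 5.9556e-5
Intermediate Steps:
z(L, y) = L - 29*y
T(U) = 3 (T(U) = -1 + 4 = 3)
s(B, G) = 3 + G
O(n) = 2*n/(-710 + n) (O(n) = (n + n)/(n + (-14 - 29*24)) = (2*n)/(n + (-14 - 696)) = (2*n)/(n - 710) = (2*n)/(-710 + n) = 2*n/(-710 + n))
1/(O(s(-19, 15)) + 16791) = 1/(2*(3 + 15)/(-710 + (3 + 15)) + 16791) = 1/(2*18/(-710 + 18) + 16791) = 1/(2*18/(-692) + 16791) = 1/(2*18*(-1/692) + 16791) = 1/(-9/173 + 16791) = 1/(2904834/173) = 173/2904834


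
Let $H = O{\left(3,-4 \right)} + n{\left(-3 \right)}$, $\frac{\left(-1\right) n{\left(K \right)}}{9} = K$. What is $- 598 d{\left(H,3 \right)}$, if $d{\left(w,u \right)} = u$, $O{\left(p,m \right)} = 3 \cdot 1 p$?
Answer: $-1794$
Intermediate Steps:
$O{\left(p,m \right)} = 3 p$
$n{\left(K \right)} = - 9 K$
$H = 36$ ($H = 3 \cdot 3 - -27 = 9 + 27 = 36$)
$- 598 d{\left(H,3 \right)} = \left(-598\right) 3 = -1794$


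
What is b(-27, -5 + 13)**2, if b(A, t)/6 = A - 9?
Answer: 46656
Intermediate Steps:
b(A, t) = -54 + 6*A (b(A, t) = 6*(A - 9) = 6*(-9 + A) = -54 + 6*A)
b(-27, -5 + 13)**2 = (-54 + 6*(-27))**2 = (-54 - 162)**2 = (-216)**2 = 46656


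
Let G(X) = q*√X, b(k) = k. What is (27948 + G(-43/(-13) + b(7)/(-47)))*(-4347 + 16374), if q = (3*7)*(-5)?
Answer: 336130596 - 1262835*√1179230/611 ≈ 3.3389e+8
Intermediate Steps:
q = -105 (q = 21*(-5) = -105)
G(X) = -105*√X
(27948 + G(-43/(-13) + b(7)/(-47)))*(-4347 + 16374) = (27948 - 105*√(-43/(-13) + 7/(-47)))*(-4347 + 16374) = (27948 - 105*√(-43*(-1/13) + 7*(-1/47)))*12027 = (27948 - 105*√(43/13 - 7/47))*12027 = (27948 - 105*√1179230/611)*12027 = 336130596 - 1262835*√1179230/611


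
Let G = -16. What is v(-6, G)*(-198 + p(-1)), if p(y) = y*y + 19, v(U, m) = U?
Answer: 1068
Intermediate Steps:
p(y) = 19 + y² (p(y) = y² + 19 = 19 + y²)
v(-6, G)*(-198 + p(-1)) = -6*(-198 + (19 + (-1)²)) = -6*(-198 + (19 + 1)) = -6*(-198 + 20) = -6*(-178) = 1068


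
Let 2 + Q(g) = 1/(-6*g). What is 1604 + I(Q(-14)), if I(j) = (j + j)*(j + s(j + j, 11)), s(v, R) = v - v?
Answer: 5686801/3528 ≈ 1611.9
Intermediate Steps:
Q(g) = -2 - 1/(6*g) (Q(g) = -2 + 1/(-6*g) = -2 - 1/(6*g))
s(v, R) = 0
I(j) = 2*j² (I(j) = (j + j)*(j + 0) = (2*j)*j = 2*j²)
1604 + I(Q(-14)) = 1604 + 2*(-2 - ⅙/(-14))² = 1604 + 2*(-2 - ⅙*(-1/14))² = 1604 + 2*(-2 + 1/84)² = 1604 + 2*(-167/84)² = 1604 + 2*(27889/7056) = 1604 + 27889/3528 = 5686801/3528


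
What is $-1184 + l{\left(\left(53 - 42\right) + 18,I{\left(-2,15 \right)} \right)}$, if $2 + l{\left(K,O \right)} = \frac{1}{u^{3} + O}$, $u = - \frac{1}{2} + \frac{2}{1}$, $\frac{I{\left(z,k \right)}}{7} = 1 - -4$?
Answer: $- \frac{364094}{307} \approx -1186.0$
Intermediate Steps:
$I{\left(z,k \right)} = 35$ ($I{\left(z,k \right)} = 7 \left(1 - -4\right) = 7 \left(1 + 4\right) = 7 \cdot 5 = 35$)
$u = \frac{3}{2}$ ($u = \left(-1\right) \frac{1}{2} + 2 \cdot 1 = - \frac{1}{2} + 2 = \frac{3}{2} \approx 1.5$)
$l{\left(K,O \right)} = -2 + \frac{1}{\frac{27}{8} + O}$ ($l{\left(K,O \right)} = -2 + \frac{1}{\left(\frac{3}{2}\right)^{3} + O} = -2 + \frac{1}{\frac{27}{8} + O}$)
$-1184 + l{\left(\left(53 - 42\right) + 18,I{\left(-2,15 \right)} \right)} = -1184 + \frac{2 \left(-23 - 280\right)}{27 + 8 \cdot 35} = -1184 + \frac{2 \left(-23 - 280\right)}{27 + 280} = -1184 + 2 \cdot \frac{1}{307} \left(-303\right) = -1184 - \frac{606}{307} = - \frac{364094}{307}$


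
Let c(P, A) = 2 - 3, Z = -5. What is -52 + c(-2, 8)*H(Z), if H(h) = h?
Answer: -47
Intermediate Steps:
c(P, A) = -1
-52 + c(-2, 8)*H(Z) = -52 - 1*(-5) = -52 + 5 = -47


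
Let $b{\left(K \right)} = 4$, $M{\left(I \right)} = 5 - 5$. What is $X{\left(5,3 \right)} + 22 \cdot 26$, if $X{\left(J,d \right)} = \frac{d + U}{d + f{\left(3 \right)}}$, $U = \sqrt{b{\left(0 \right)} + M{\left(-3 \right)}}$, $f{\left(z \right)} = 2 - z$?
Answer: $\frac{1149}{2} \approx 574.5$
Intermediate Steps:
$M{\left(I \right)} = 0$ ($M{\left(I \right)} = 5 - 5 = 0$)
$U = 2$ ($U = \sqrt{4 + 0} = \sqrt{4} = 2$)
$X{\left(J,d \right)} = \frac{2 + d}{-1 + d}$ ($X{\left(J,d \right)} = \frac{d + 2}{d + \left(2 - 3\right)} = \frac{2 + d}{d + \left(2 - 3\right)} = \frac{2 + d}{d - 1} = \frac{2 + d}{-1 + d}$)
$X{\left(5,3 \right)} + 22 \cdot 26 = \frac{2 + 3}{-1 + 3} + 22 \cdot 26 = \frac{1}{2} \cdot 5 + 572 = \frac{5}{2} + 572 = \frac{1149}{2}$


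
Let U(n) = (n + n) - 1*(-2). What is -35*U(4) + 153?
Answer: -197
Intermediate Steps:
U(n) = 2 + 2*n (U(n) = 2*n + 2 = 2 + 2*n)
-35*U(4) + 153 = -35*(2 + 2*4) + 153 = -35*(2 + 8) + 153 = -35*10 + 153 = -350 + 153 = -197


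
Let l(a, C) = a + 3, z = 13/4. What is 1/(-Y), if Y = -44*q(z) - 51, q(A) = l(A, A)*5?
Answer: 1/1426 ≈ 0.00070126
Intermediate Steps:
z = 13/4 (z = 13*(1/4) = 13/4 ≈ 3.2500)
l(a, C) = 3 + a
q(A) = 15 + 5*A (q(A) = (3 + A)*5 = 15 + 5*A)
Y = -1426 (Y = -44*(15 + 5*(13/4)) - 51 = -44*(15 + 65/4) - 51 = -44*125/4 - 51 = -1375 - 51 = -1426)
1/(-Y) = 1/(-1*(-1426)) = 1/1426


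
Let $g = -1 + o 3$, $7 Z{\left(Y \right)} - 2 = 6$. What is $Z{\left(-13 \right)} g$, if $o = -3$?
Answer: $- \frac{80}{7} \approx -11.429$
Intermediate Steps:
$Z{\left(Y \right)} = \frac{8}{7}$ ($Z{\left(Y \right)} = \frac{2}{7} + \frac{1}{7} \cdot 6 = \frac{2}{7} + \frac{6}{7} = \frac{8}{7}$)
$g = -10$ ($g = -1 - 9 = -10$)
$Z{\left(-13 \right)} g = \frac{8}{7} \left(-10\right) = - \frac{80}{7}$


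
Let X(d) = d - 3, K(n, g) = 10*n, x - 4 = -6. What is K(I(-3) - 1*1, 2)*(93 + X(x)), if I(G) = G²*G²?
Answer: 70400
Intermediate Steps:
I(G) = G⁴
x = -2 (x = 4 - 6 = -2)
X(d) = -3 + d
K(I(-3) - 1*1, 2)*(93 + X(x)) = (10*((-3)⁴ - 1*1))*(93 + (-3 - 2)) = (10*(81 - 1))*(93 - 5) = (10*80)*88 = 800*88 = 70400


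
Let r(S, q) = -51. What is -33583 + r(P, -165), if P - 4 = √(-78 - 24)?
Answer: -33634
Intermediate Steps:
P = 4 + I*√102 (P = 4 + √(-78 - 24) = 4 + √(-102) = 4 + I*√102 ≈ 4.0 + 10.1*I)
-33583 + r(P, -165) = -33583 - 51 = -33634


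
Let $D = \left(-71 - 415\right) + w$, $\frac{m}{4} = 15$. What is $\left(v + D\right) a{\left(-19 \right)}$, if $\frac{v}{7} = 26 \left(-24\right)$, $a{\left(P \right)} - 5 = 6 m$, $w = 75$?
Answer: $-1744335$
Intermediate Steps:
$m = 60$ ($m = 4 \cdot 15 = 60$)
$a{\left(P \right)} = 365$ ($a{\left(P \right)} = 5 + 6 \cdot 60 = 5 + 360 = 365$)
$D = -411$ ($D = \left(-71 - 415\right) + 75 = -486 + 75 = -411$)
$v = -4368$ ($v = 7 \cdot 26 \left(-24\right) = 7 \left(-624\right) = -4368$)
$\left(v + D\right) a{\left(-19 \right)} = \left(-4368 - 411\right) 365 = \left(-4779\right) 365 = -1744335$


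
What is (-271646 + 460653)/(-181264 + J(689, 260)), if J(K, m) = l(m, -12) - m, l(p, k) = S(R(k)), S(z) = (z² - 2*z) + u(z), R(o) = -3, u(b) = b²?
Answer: -189007/181500 ≈ -1.0414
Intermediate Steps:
S(z) = -2*z + 2*z² (S(z) = (z² - 2*z) + z² = -2*z + 2*z²)
l(p, k) = 24 (l(p, k) = 2*(-3)*(-1 - 3) = 2*(-3)*(-4) = 24)
J(K, m) = 24 - m
(-271646 + 460653)/(-181264 + J(689, 260)) = (-271646 + 460653)/(-181264 + (24 - 1*260)) = 189007/(-181264 + (24 - 260)) = 189007/(-181264 - 236) = 189007/(-181500) = 189007*(-1/181500) = -189007/181500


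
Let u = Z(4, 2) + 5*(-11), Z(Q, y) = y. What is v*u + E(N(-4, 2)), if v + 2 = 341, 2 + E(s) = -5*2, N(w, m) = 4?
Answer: -17979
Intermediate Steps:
E(s) = -12 (E(s) = -2 - 5*2 = -2 - 10 = -12)
v = 339 (v = -2 + 341 = 339)
u = -53 (u = 2 + 5*(-11) = 2 - 55 = -53)
v*u + E(N(-4, 2)) = 339*(-53) - 12 = -17967 - 12 = -17979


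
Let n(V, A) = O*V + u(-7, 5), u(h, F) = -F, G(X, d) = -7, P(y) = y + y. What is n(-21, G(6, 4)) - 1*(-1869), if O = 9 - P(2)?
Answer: 1759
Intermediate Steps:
P(y) = 2*y
O = 5 (O = 9 - 2*2 = 9 - 1*4 = 9 - 4 = 5)
n(V, A) = -5 + 5*V (n(V, A) = 5*V - 1*5 = 5*V - 5 = -5 + 5*V)
n(-21, G(6, 4)) - 1*(-1869) = (-5 + 5*(-21)) - 1*(-1869) = (-5 - 105) + 1869 = -110 + 1869 = 1759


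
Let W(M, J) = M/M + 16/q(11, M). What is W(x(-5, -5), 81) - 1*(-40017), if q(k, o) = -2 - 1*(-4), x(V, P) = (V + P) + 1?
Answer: 40026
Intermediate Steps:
x(V, P) = 1 + P + V (x(V, P) = (P + V) + 1 = 1 + P + V)
q(k, o) = 2 (q(k, o) = -2 + 4 = 2)
W(M, J) = 9 (W(M, J) = M/M + 16/2 = 1 + 16*(½) = 1 + 8 = 9)
W(x(-5, -5), 81) - 1*(-40017) = 9 - 1*(-40017) = 9 + 40017 = 40026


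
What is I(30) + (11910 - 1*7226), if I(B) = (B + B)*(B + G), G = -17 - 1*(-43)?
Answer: 8044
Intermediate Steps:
G = 26 (G = -17 + 43 = 26)
I(B) = 2*B*(26 + B) (I(B) = (B + B)*(B + 26) = (2*B)*(26 + B) = 2*B*(26 + B))
I(30) + (11910 - 1*7226) = 2*30*(26 + 30) + (11910 - 1*7226) = 2*30*56 + (11910 - 7226) = 3360 + 4684 = 8044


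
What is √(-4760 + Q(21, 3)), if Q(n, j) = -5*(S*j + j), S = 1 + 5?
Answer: I*√4865 ≈ 69.75*I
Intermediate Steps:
S = 6
Q(n, j) = -35*j (Q(n, j) = -5*(6*j + j) = -35*j)
√(-4760 + Q(21, 3)) = √(-4760 - 35*3) = √(-4760 - 105) = √(-4865) = I*√4865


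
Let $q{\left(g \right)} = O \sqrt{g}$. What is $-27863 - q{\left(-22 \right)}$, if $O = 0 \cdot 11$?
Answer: $-27863$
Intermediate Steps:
$O = 0$
$q{\left(g \right)} = 0$ ($q{\left(g \right)} = 0 \sqrt{g} = 0$)
$-27863 - q{\left(-22 \right)} = -27863 - 0 = -27863 + 0 = -27863$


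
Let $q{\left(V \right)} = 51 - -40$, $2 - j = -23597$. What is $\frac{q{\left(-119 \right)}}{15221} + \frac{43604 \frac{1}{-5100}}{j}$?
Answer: $\frac{2572149854}{457980483225} \approx 0.0056163$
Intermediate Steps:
$j = 23599$ ($j = 2 - -23597 = 2 + 23597 = 23599$)
$q{\left(V \right)} = 91$ ($q{\left(V \right)} = 51 + 40 = 91$)
$\frac{q{\left(-119 \right)}}{15221} + \frac{43604 \frac{1}{-5100}}{j} = \frac{91}{15221} + \frac{43604 \frac{1}{-5100}}{23599} = 91 \cdot \frac{1}{15221} + 43604 \left(- \frac{1}{5100}\right) \frac{1}{23599} = \frac{91}{15221} - \frac{10901}{30088725} = \frac{2572149854}{457980483225}$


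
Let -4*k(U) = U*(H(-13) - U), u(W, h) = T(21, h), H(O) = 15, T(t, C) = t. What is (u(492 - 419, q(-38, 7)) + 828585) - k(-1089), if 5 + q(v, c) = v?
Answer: 528042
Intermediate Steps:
q(v, c) = -5 + v
u(W, h) = 21
k(U) = -U*(15 - U)/4
(u(492 - 419, q(-38, 7)) + 828585) - k(-1089) = (21 + 828585) - (-1089)*(-15 - 1089)/4 = 828606 - (-1089)*(-1104)/4 = 828606 - 1*300564 = 828606 - 300564 = 528042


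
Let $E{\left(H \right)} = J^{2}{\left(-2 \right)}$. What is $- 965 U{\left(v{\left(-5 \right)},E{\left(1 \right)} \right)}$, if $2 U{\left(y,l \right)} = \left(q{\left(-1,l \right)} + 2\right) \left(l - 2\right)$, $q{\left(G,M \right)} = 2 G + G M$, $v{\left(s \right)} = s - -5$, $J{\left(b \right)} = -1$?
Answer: $- \frac{965}{2} \approx -482.5$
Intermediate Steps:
$v{\left(s \right)} = 5 + s$ ($v{\left(s \right)} = s + 5 = 5 + s$)
$E{\left(H \right)} = 1$ ($E{\left(H \right)} = \left(-1\right)^{2} = 1$)
$U{\left(y,l \right)} = - \frac{l \left(-2 + l\right)}{2}$ ($U{\left(y,l \right)} = \frac{\left(- (2 + l) + 2\right) \left(l - 2\right)}{2} = \frac{\left(\left(-2 - l\right) + 2\right) \left(-2 + l\right)}{2} = \frac{- l \left(-2 + l\right)}{2} = \frac{\left(-1\right) l \left(-2 + l\right)}{2} = - \frac{l \left(-2 + l\right)}{2}$)
$- 965 U{\left(v{\left(-5 \right)},E{\left(1 \right)} \right)} = - 965 \cdot \frac{1}{2} \cdot 1 \left(2 - 1\right) = - 965 \cdot \frac{1}{2} \cdot 1 \cdot 1 = \left(-965\right) \frac{1}{2} = - \frac{965}{2}$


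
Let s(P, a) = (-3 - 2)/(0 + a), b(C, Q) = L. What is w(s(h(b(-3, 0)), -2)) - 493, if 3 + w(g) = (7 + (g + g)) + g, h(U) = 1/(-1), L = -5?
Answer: -963/2 ≈ -481.50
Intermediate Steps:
b(C, Q) = -5
h(U) = -1
s(P, a) = -5/a
w(g) = 4 + 3*g (w(g) = -3 + ((7 + (g + g)) + g) = -3 + ((7 + 2*g) + g) = -3 + (7 + 3*g) = 4 + 3*g)
w(s(h(b(-3, 0)), -2)) - 493 = (4 + 3*(-5/(-2))) - 493 = (4 + 3*(-5*(-½))) - 493 = (4 + 3*(5/2)) - 493 = (4 + 15/2) - 493 = 23/2 - 493 = -963/2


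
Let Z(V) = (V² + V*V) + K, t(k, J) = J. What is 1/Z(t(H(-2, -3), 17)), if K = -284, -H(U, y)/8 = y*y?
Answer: 1/294 ≈ 0.0034014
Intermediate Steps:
H(U, y) = -8*y² (H(U, y) = -8*y*y = -8*y²)
Z(V) = -284 + 2*V² (Z(V) = (V² + V*V) - 284 = (V² + V²) - 284 = 2*V² - 284 = -284 + 2*V²)
1/Z(t(H(-2, -3), 17)) = 1/(-284 + 2*17²) = 1/(-284 + 2*289) = 1/(-284 + 578) = 1/294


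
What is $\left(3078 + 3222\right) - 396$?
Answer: $5904$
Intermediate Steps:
$\left(3078 + 3222\right) - 396 = 6300 - 396 = 5904$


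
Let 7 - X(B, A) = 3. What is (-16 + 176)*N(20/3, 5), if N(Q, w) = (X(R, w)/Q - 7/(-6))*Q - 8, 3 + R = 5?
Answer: 5440/9 ≈ 604.44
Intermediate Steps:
R = 2 (R = -3 + 5 = 2)
X(B, A) = 4 (X(B, A) = 7 - 1*3 = 7 - 3 = 4)
N(Q, w) = -8 + Q*(7/6 + 4/Q) (N(Q, w) = (4/Q - 7/(-6))*Q - 8 = (4/Q - 7*(-1/6))*Q - 8 = (4/Q + 7/6)*Q - 8 = (7/6 + 4/Q)*Q - 8 = Q*(7/6 + 4/Q) - 8 = -8 + Q*(7/6 + 4/Q))
(-16 + 176)*N(20/3, 5) = (-16 + 176)*(-4 + 7*(20/3)/6) = 160*(-4 + 7*(20*(1/3))/6) = 160*(-4 + (7/6)*(20/3)) = 160*(-4 + 70/9) = 160*(34/9) = 5440/9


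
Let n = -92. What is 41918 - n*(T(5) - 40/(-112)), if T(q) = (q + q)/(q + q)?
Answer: 294300/7 ≈ 42043.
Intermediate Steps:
T(q) = 1 (T(q) = (2*q)/((2*q)) = (2*q)*(1/(2*q)) = 1)
41918 - n*(T(5) - 40/(-112)) = 41918 - (-92)*(1 - 40/(-112)) = 41918 - (-92)*(1 - 40*(-1/112)) = 41918 - (-92)*(1 + 5/14) = 41918 - (-92)*19/14 = 41918 - 1*(-874/7) = 41918 + 874/7 = 294300/7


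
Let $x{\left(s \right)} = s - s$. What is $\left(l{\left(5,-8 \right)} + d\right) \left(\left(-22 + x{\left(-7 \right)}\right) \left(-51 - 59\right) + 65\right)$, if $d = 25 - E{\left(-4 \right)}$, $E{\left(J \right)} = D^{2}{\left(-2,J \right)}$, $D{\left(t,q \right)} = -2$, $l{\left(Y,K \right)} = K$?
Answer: $32305$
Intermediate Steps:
$E{\left(J \right)} = 4$ ($E{\left(J \right)} = \left(-2\right)^{2} = 4$)
$x{\left(s \right)} = 0$
$d = 21$ ($d = 25 - 4 = 21$)
$\left(l{\left(5,-8 \right)} + d\right) \left(\left(-22 + x{\left(-7 \right)}\right) \left(-51 - 59\right) + 65\right) = \left(-8 + 21\right) \left(\left(-22 + 0\right) \left(-51 - 59\right) + 65\right) = 13 \left(\left(-22\right) \left(-110\right) + 65\right) = 13 \left(2420 + 65\right) = 13 \cdot 2485 = 32305$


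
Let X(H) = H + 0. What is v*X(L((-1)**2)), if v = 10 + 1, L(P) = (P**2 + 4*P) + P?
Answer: 66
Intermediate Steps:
L(P) = P**2 + 5*P
X(H) = H
v = 11
v*X(L((-1)**2)) = 11*((-1)**2*(5 + (-1)**2)) = 11*(1*(5 + 1)) = 11*(1*6) = 11*6 = 66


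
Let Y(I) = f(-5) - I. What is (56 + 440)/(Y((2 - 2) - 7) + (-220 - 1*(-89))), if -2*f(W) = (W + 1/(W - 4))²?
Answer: -20088/5551 ≈ -3.6188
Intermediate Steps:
f(W) = -(W + 1/(-4 + W))²/2 (f(W) = -(W + 1/(W - 4))²/2 = -(W + 1/(-4 + W))²/2)
Y(I) = -1058/81 - I (Y(I) = -(1 + (-5)² - 4*(-5))²/(2*(-4 - 5)²) - I = -½*(1 + 25 + 20)²/(-9)² - I = -½*1/81*46² - I = -½*1/81*2116 - I = -1058/81 - I)
(56 + 440)/(Y((2 - 2) - 7) + (-220 - 1*(-89))) = (56 + 440)/((-1058/81 - ((2 - 2) - 7)) + (-220 - 1*(-89))) = 496/((-1058/81 - (0 - 7)) + (-220 + 89)) = 496/((-1058/81 - 1*(-7)) - 131) = 496/((-1058/81 + 7) - 131) = 496/(-491/81 - 131) = 496/(-11102/81) = 496*(-81/11102) = -20088/5551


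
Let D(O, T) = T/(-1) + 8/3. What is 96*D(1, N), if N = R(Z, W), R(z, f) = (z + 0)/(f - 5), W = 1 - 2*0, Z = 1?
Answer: 280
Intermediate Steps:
W = 1 (W = 1 + 0 = 1)
R(z, f) = z/(-5 + f)
N = -¼ (N = 1/(-5 + 1) = 1/(-4) = 1*(-¼) = -¼ ≈ -0.25000)
D(O, T) = 8/3 - T (D(O, T) = T*(-1) + 8*(⅓) = -T + 8/3 = 8/3 - T)
96*D(1, N) = 96*(8/3 - 1*(-¼)) = 96*(8/3 + ¼) = 96*(35/12) = 280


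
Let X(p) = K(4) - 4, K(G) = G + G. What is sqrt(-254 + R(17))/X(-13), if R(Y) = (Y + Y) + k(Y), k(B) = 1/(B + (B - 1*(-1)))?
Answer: I*sqrt(269465)/140 ≈ 3.7079*I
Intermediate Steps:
k(B) = 1/(1 + 2*B) (k(B) = 1/(B + (B + 1)) = 1/(B + (1 + B)) = 1/(1 + 2*B))
K(G) = 2*G
R(Y) = 1/(1 + 2*Y) + 2*Y (R(Y) = (Y + Y) + 1/(1 + 2*Y) = 2*Y + 1/(1 + 2*Y) = 1/(1 + 2*Y) + 2*Y)
X(p) = 4 (X(p) = 2*4 - 4 = 8 - 4 = 4)
sqrt(-254 + R(17))/X(-13) = sqrt(-254 + (1 + 2*17*(1 + 2*17))/(1 + 2*17))/4 = sqrt(-254 + (1 + 2*17*(1 + 34))/(1 + 34))*(1/4) = sqrt(-254 + (1 + 2*17*35)/35)*(1/4) = sqrt(-254 + (1 + 1190)/35)*(1/4) = sqrt(-254 + (1/35)*1191)*(1/4) = sqrt(-254 + 1191/35)*(1/4) = sqrt(-7699/35)*(1/4) = (I*sqrt(269465)/35)*(1/4) = I*sqrt(269465)/140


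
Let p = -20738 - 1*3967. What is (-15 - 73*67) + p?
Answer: -29611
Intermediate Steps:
p = -24705 (p = -20738 - 3967 = -24705)
(-15 - 73*67) + p = (-15 - 73*67) - 24705 = (-15 - 4891) - 24705 = -4906 - 24705 = -29611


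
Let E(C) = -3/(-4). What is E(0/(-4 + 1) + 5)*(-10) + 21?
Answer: 27/2 ≈ 13.500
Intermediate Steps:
E(C) = ¾ (E(C) = -3*(-¼) = ¾)
E(0/(-4 + 1) + 5)*(-10) + 21 = (¾)*(-10) + 21 = -15/2 + 21 = 27/2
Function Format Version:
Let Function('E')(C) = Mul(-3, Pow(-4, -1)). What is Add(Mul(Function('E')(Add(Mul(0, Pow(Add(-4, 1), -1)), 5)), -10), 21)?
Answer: Rational(27, 2) ≈ 13.500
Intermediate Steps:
Function('E')(C) = Rational(3, 4) (Function('E')(C) = Mul(-3, Rational(-1, 4)) = Rational(3, 4))
Add(Mul(Function('E')(Add(Mul(0, Pow(Add(-4, 1), -1)), 5)), -10), 21) = Add(Mul(Rational(3, 4), -10), 21) = Add(Rational(-15, 2), 21) = Rational(27, 2)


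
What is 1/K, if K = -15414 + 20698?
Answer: 1/5284 ≈ 0.00018925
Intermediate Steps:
K = 5284
1/K = 1/5284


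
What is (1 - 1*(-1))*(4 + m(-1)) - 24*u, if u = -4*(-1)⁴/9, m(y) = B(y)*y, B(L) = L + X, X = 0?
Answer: 62/3 ≈ 20.667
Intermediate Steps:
B(L) = L (B(L) = L + 0 = L)
m(y) = y² (m(y) = y*y = y²)
u = -4/9 ≈ -0.44444
(1 - 1*(-1))*(4 + m(-1)) - 24*u = (1 - 1*(-1))*(4 + (-1)²) - 24*(-4/9) = (1 + 1)*(4 + 1) + 32/3 = 2*5 + 32/3 = 10 + 32/3 = 62/3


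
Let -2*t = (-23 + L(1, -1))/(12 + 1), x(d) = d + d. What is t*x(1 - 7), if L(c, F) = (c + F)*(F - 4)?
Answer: -138/13 ≈ -10.615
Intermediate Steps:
L(c, F) = (-4 + F)*(F + c) (L(c, F) = (F + c)*(-4 + F) = (-4 + F)*(F + c))
x(d) = 2*d
t = 23/26 (t = -(-23 + ((-1)² - 4*(-1) - 4*1 - 1*1))/(2*(12 + 1)) = -(-23 + (1 + 4 - 4 - 1))/(2*13) = -(-23 + 0)/(2*13) = -(-23)/(2*13) = -½*(-23/13) = 23/26 ≈ 0.88461)
t*x(1 - 7) = 23*(2*(1 - 7))/26 = 23*(2*(-6))/26 = (23/26)*(-12) = -138/13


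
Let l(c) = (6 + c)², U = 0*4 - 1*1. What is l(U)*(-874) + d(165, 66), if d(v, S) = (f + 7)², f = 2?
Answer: -21769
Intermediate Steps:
U = -1 (U = 0 - 1 = -1)
d(v, S) = 81 (d(v, S) = (2 + 7)² = 9² = 81)
l(U)*(-874) + d(165, 66) = (6 - 1)²*(-874) + 81 = 5²*(-874) + 81 = 25*(-874) + 81 = -21850 + 81 = -21769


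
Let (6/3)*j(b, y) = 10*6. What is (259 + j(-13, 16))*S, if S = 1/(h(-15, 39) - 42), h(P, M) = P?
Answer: -289/57 ≈ -5.0702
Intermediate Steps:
j(b, y) = 30 (j(b, y) = (10*6)/2 = (½)*60 = 30)
S = -1/57 (S = 1/(-15 - 42) = 1/(-57) = -1/57 ≈ -0.017544)
(259 + j(-13, 16))*S = (259 + 30)*(-1/57) = 289*(-1/57) = -289/57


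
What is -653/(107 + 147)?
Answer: -653/254 ≈ -2.5709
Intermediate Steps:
-653/(107 + 147) = -653/254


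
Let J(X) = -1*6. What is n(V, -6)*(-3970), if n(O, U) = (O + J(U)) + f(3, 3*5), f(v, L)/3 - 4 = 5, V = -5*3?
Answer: -23820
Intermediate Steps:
V = -15
f(v, L) = 27 (f(v, L) = 12 + 3*5 = 12 + 15 = 27)
J(X) = -6
n(O, U) = 21 + O (n(O, U) = (O - 6) + 27 = (-6 + O) + 27 = 21 + O)
n(V, -6)*(-3970) = (21 - 15)*(-3970) = 6*(-3970) = -23820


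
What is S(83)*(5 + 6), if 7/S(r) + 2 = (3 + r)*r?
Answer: 77/7136 ≈ 0.010790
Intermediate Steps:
S(r) = 7/(-2 + r*(3 + r)) (S(r) = 7/(-2 + (3 + r)*r) = 7/(-2 + r*(3 + r)))
S(83)*(5 + 6) = (7/(-2 + 83² + 3*83))*(5 + 6) = (7/(-2 + 6889 + 249))*11 = (7/7136)*11 = 77/7136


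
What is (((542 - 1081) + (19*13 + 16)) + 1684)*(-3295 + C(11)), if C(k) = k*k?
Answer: -4468992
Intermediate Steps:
C(k) = k²
(((542 - 1081) + (19*13 + 16)) + 1684)*(-3295 + C(11)) = (((542 - 1081) + (19*13 + 16)) + 1684)*(-3295 + 11²) = ((-539 + (247 + 16)) + 1684)*(-3295 + 121) = ((-539 + 263) + 1684)*(-3174) = (-276 + 1684)*(-3174) = 1408*(-3174) = -4468992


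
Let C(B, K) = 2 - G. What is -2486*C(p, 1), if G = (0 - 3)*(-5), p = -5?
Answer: 32318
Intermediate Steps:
G = 15 (G = -3*(-5) = 15)
C(B, K) = -13 (C(B, K) = 2 - 1*15 = 2 - 15 = -13)
-2486*C(p, 1) = -2486*(-13) = 32318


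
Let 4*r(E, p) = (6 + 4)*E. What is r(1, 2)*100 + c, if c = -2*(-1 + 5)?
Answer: 242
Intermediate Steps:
r(E, p) = 5*E/2 (r(E, p) = ((6 + 4)*E)/4 = (10*E)/4 = 5*E/2)
c = -8 (c = -2*4 = -8)
r(1, 2)*100 + c = ((5/2)*1)*100 - 8 = (5/2)*100 - 8 = 250 - 8 = 242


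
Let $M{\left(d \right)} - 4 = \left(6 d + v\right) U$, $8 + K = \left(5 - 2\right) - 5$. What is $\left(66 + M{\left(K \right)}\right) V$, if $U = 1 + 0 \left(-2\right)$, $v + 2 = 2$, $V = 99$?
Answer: $990$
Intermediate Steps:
$v = 0$ ($v = -2 + 2 = 0$)
$K = -10$ ($K = -8 + \left(\left(5 - 2\right) - 5\right) = -8 + \left(3 - 5\right) = -8 - 2 = -10$)
$U = 1$ ($U = 1 + 0 = 1$)
$M{\left(d \right)} = 4 + 6 d$ ($M{\left(d \right)} = 4 + \left(6 d + 0\right) 1 = 4 + 6 d 1 = 4 + 6 d$)
$\left(66 + M{\left(K \right)}\right) V = \left(66 + \left(4 + 6 \left(-10\right)\right)\right) 99 = \left(66 + \left(4 - 60\right)\right) 99 = \left(66 - 56\right) 99 = 10 \cdot 99 = 990$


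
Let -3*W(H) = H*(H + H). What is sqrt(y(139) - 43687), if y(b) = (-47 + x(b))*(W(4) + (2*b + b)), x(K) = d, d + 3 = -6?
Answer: 5*I*sqrt(23919)/3 ≈ 257.76*I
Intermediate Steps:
d = -9 (d = -3 - 6 = -9)
x(K) = -9
W(H) = -2*H**2/3 (W(H) = -H*(H + H)/3 = -H*2*H/3 = -2*H**2/3)
y(b) = 1792/3 - 168*b (y(b) = (-47 - 9)*(-2/3*4**2 + (2*b + b)) = -56*(-2/3*16 + 3*b) = -56*(-32/3 + 3*b) = 1792/3 - 168*b)
sqrt(y(139) - 43687) = sqrt((1792/3 - 168*139) - 43687) = sqrt((1792/3 - 23352) - 43687) = sqrt(-68264/3 - 43687) = sqrt(-199325/3) = 5*I*sqrt(23919)/3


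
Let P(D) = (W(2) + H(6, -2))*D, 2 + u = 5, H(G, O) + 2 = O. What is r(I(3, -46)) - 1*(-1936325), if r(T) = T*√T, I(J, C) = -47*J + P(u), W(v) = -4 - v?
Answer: 1936325 - 513*I*√19 ≈ 1.9363e+6 - 2236.1*I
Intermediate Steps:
H(G, O) = -2 + O
u = 3 (u = -2 + 5 = 3)
P(D) = -10*D (P(D) = ((-4 - 1*2) + (-2 - 2))*D = ((-4 - 2) - 4)*D = (-6 - 4)*D = -10*D)
I(J, C) = -30 - 47*J (I(J, C) = -47*J - 10*3 = -47*J - 30 = -30 - 47*J)
r(T) = T^(3/2)
r(I(3, -46)) - 1*(-1936325) = (-30 - 47*3)^(3/2) - 1*(-1936325) = (-30 - 141)^(3/2) + 1936325 = (-171)^(3/2) + 1936325 = -513*I*√19 + 1936325 = 1936325 - 513*I*√19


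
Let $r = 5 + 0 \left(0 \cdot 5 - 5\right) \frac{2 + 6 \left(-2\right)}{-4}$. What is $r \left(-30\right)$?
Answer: $-150$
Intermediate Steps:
$r = 5$ ($r = 5 + 0 \left(0 - 5\right) \left(2 - 12\right) \left(- \frac{1}{4}\right) = 5 + 0 \left(-5\right) \left(\left(-10\right) \left(- \frac{1}{4}\right)\right) = 5 + 0 \cdot \frac{5}{2} = 5 + 0 = 5$)
$r \left(-30\right) = 5 \left(-30\right) = -150$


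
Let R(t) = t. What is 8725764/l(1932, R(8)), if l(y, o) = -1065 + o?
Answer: -8725764/1057 ≈ -8255.2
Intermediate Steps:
8725764/l(1932, R(8)) = 8725764/(-1065 + 8) = 8725764/(-1057) = 8725764*(-1/1057) = -8725764/1057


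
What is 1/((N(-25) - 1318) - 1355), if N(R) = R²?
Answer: -1/2048 ≈ -0.00048828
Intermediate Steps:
1/((N(-25) - 1318) - 1355) = 1/(((-25)² - 1318) - 1355) = 1/((625 - 1318) - 1355) = 1/(-693 - 1355) = 1/(-2048) = -1/2048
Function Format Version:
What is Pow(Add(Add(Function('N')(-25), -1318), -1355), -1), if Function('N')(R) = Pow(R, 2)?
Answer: Rational(-1, 2048) ≈ -0.00048828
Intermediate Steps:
Pow(Add(Add(Function('N')(-25), -1318), -1355), -1) = Pow(Add(Add(Pow(-25, 2), -1318), -1355), -1) = Pow(Add(Add(625, -1318), -1355), -1) = Pow(Add(-693, -1355), -1) = Pow(-2048, -1) = Rational(-1, 2048)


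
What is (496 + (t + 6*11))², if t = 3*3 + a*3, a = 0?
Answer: 326041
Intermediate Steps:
t = 9 (t = 3*3 + 0*3 = 9 + 0 = 9)
(496 + (t + 6*11))² = (496 + (9 + 6*11))² = (496 + (9 + 66))² = (496 + 75)² = 571² = 326041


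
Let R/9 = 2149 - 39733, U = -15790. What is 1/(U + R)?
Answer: -1/354046 ≈ -2.8245e-6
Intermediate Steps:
R = -338256 (R = 9*(2149 - 39733) = 9*(-37584) = -338256)
1/(U + R) = 1/(-15790 - 338256) = 1/(-354046) = -1/354046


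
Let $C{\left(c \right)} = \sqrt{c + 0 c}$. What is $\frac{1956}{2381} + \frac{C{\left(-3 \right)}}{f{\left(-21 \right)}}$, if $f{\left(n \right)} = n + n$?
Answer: $\frac{1956}{2381} - \frac{i \sqrt{3}}{42} \approx 0.8215 - 0.041239 i$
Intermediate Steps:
$f{\left(n \right)} = 2 n$
$C{\left(c \right)} = \sqrt{c}$ ($C{\left(c \right)} = \sqrt{c + 0} = \sqrt{c}$)
$\frac{1956}{2381} + \frac{C{\left(-3 \right)}}{f{\left(-21 \right)}} = \frac{1956}{2381} + \frac{\sqrt{-3}}{2 \left(-21\right)} = 1956 \cdot \frac{1}{2381} + \frac{i \sqrt{3}}{-42} = \frac{1956}{2381} + i \sqrt{3} \left(- \frac{1}{42}\right) = \frac{1956}{2381} - \frac{i \sqrt{3}}{42}$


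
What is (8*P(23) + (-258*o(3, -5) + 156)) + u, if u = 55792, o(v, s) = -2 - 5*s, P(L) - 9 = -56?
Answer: 49638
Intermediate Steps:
P(L) = -47 (P(L) = 9 - 56 = -47)
(8*P(23) + (-258*o(3, -5) + 156)) + u = (8*(-47) + (-258*(-2 - 5*(-5)) + 156)) + 55792 = (-376 + (-258*(-2 + 25) + 156)) + 55792 = (-376 + (-258*23 + 156)) + 55792 = (-376 + (-5934 + 156)) + 55792 = (-376 - 5778) + 55792 = -6154 + 55792 = 49638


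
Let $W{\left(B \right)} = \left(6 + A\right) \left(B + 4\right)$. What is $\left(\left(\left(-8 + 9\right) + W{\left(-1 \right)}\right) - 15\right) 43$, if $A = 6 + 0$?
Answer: $946$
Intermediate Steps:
$A = 6$
$W{\left(B \right)} = 48 + 12 B$ ($W{\left(B \right)} = \left(6 + 6\right) \left(B + 4\right) = 12 \left(4 + B\right) = 48 + 12 B$)
$\left(\left(\left(-8 + 9\right) + W{\left(-1 \right)}\right) - 15\right) 43 = \left(\left(\left(-8 + 9\right) + \left(48 + 12 \left(-1\right)\right)\right) - 15\right) 43 = \left(\left(1 + \left(48 - 12\right)\right) - 15\right) 43 = \left(\left(1 + 36\right) - 15\right) 43 = \left(37 - 15\right) 43 = 22 \cdot 43 = 946$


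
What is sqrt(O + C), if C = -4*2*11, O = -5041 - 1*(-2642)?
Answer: I*sqrt(2487) ≈ 49.87*I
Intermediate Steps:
O = -2399 (O = -5041 + 2642 = -2399)
C = -88 (C = -8*11 = -88)
sqrt(O + C) = sqrt(-2399 - 88) = sqrt(-2487) = I*sqrt(2487)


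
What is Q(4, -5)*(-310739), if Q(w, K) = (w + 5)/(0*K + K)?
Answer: 2796651/5 ≈ 5.5933e+5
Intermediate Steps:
Q(w, K) = (5 + w)/K (Q(w, K) = (5 + w)/(0 + K) = (5 + w)/K)
Q(4, -5)*(-310739) = ((5 + 4)/(-5))*(-310739) = -⅕*9*(-310739) = -9/5*(-310739) = 2796651/5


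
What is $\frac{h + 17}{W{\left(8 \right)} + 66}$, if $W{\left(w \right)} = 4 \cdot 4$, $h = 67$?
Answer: $\frac{42}{41} \approx 1.0244$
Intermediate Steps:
$W{\left(w \right)} = 16$
$\frac{h + 17}{W{\left(8 \right)} + 66} = \frac{67 + 17}{16 + 66} = \frac{84}{82} = 84 \cdot \frac{1}{82} = \frac{42}{41}$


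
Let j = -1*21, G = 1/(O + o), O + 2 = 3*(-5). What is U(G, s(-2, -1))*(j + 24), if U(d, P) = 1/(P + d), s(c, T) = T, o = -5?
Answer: -66/23 ≈ -2.8696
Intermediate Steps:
O = -17 (O = -2 + 3*(-5) = -2 - 15 = -17)
G = -1/22 (G = 1/(-17 - 5) = 1/(-22) = -1/22 ≈ -0.045455)
j = -21
U(G, s(-2, -1))*(j + 24) = (-21 + 24)/(-1 - 1/22) = 3/(-23/22) = -22/23*3 = -66/23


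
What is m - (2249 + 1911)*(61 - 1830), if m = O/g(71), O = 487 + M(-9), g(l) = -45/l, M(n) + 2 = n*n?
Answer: 331116614/45 ≈ 7.3581e+6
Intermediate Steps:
M(n) = -2 + n² (M(n) = -2 + n*n = -2 + n²)
O = 566 (O = 487 + (-2 + (-9)²) = 487 + (-2 + 81) = 487 + 79 = 566)
m = -40186/45 (m = 566/((-45/71)) = 566/((-45*1/71)) = 566/(-45/71) = 566*(-71/45) = -40186/45 ≈ -893.02)
m - (2249 + 1911)*(61 - 1830) = -40186/45 - (2249 + 1911)*(61 - 1830) = -40186/45 - 4160*(-1769) = -40186/45 - 1*(-7359040) = -40186/45 + 7359040 = 331116614/45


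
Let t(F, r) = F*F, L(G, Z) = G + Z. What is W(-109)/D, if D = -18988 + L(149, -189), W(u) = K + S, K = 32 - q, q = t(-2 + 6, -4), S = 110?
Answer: -63/9514 ≈ -0.0066218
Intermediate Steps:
t(F, r) = F²
q = 16 (q = (-2 + 6)² = 4² = 16)
K = 16 (K = 32 - 1*16 = 32 - 16 = 16)
W(u) = 126 (W(u) = 16 + 110 = 126)
D = -19028 (D = -18988 + (149 - 189) = -18988 - 40 = -19028)
W(-109)/D = 126/(-19028) = 126*(-1/19028) = -63/9514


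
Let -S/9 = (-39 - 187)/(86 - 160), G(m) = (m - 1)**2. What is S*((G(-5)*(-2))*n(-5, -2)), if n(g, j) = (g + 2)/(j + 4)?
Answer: -109836/37 ≈ -2968.5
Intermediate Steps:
G(m) = (-1 + m)**2
n(g, j) = (2 + g)/(4 + j)
S = -1017/37 (S = -9*(-39 - 187)/(86 - 160) = -(-2034)/(-74) = -(-2034)*(-1)/74 = -9*113/37 = -1017/37 ≈ -27.486)
S*((G(-5)*(-2))*n(-5, -2)) = -1017*(-1 - 5)**2*(-2)*(2 - 5)/(4 - 2)/37 = -1017*(-6)**2*(-2)*-3/2/37 = -1017*36*(-2)*(1/2)*(-3)/37 = -(-73224)*(-3)/(37*2) = -1017/37*108 = -109836/37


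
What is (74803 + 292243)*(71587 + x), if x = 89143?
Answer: 58995303580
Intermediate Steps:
(74803 + 292243)*(71587 + x) = (74803 + 292243)*(71587 + 89143) = 367046*160730 = 58995303580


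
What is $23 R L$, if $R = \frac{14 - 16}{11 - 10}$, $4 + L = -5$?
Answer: $414$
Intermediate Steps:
$L = -9$ ($L = -4 - 5 = -9$)
$R = -2$ ($R = - \frac{2}{1} = \left(-2\right) 1 = -2$)
$23 R L = 23 \left(-2\right) \left(-9\right) = \left(-46\right) \left(-9\right) = 414$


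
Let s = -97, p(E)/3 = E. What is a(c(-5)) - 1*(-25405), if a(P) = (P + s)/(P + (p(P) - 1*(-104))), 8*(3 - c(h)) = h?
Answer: 8027731/316 ≈ 25404.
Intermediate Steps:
p(E) = 3*E
c(h) = 3 - h/8
a(P) = (-97 + P)/(104 + 4*P) (a(P) = (P - 97)/(P + (3*P - 1*(-104))) = (-97 + P)/(P + (3*P + 104)) = (-97 + P)/(P + (104 + 3*P)) = (-97 + P)/(104 + 4*P))
a(c(-5)) - 1*(-25405) = (-97 + (3 - 1/8*(-5)))/(4*(26 + (3 - 1/8*(-5)))) - 1*(-25405) = (-97 + (3 + 5/8))/(4*(26 + (3 + 5/8))) + 25405 = (-97 + 29/8)/(4*(26 + 29/8)) + 25405 = (1/4)*(-747/8)/(237/8) + 25405 = (1/4)*(8/237)*(-747/8) + 25405 = -249/316 + 25405 = 8027731/316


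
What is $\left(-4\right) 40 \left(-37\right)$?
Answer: $5920$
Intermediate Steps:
$\left(-4\right) 40 \left(-37\right) = \left(-160\right) \left(-37\right) = 5920$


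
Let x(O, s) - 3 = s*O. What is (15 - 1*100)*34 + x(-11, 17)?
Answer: -3074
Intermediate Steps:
x(O, s) = 3 + O*s (x(O, s) = 3 + s*O = 3 + O*s)
(15 - 1*100)*34 + x(-11, 17) = (15 - 1*100)*34 + (3 - 11*17) = (15 - 100)*34 + (3 - 187) = -85*34 - 184 = -2890 - 184 = -3074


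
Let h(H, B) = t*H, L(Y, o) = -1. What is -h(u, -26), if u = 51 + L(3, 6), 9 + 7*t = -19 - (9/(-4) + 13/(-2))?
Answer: 275/2 ≈ 137.50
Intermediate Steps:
t = -11/4 (t = -9/7 + (-19 - (9/(-4) + 13/(-2)))/7 = -9/7 + (-19 - (9*(-1/4) + 13*(-1/2)))/7 = -9/7 + (-19 - (-9/4 - 13/2))/7 = -9/7 + (-19 - 1*(-35/4))/7 = -9/7 + (-19 + 35/4)/7 = -9/7 + (1/7)*(-41/4) = -9/7 - 41/28 = -11/4 ≈ -2.7500)
u = 50 (u = 51 - 1 = 50)
h(H, B) = -11*H/4
-h(u, -26) = -(-11)*50/4 = -1*(-275/2) = 275/2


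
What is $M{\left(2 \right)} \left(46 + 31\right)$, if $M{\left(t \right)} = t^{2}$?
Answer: $308$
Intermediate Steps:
$M{\left(2 \right)} \left(46 + 31\right) = 2^{2} \left(46 + 31\right) = 4 \cdot 77 = 308$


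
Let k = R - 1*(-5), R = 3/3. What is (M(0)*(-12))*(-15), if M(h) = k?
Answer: 1080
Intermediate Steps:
R = 1 (R = 3*(1/3) = 1)
k = 6 (k = 1 - 1*(-5) = 1 + 5 = 6)
M(h) = 6
(M(0)*(-12))*(-15) = (6*(-12))*(-15) = -72*(-15) = 1080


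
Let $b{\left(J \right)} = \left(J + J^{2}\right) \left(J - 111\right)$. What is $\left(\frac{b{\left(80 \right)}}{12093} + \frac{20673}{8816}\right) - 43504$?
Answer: $- \frac{53328327989}{1225424} \approx -43518.0$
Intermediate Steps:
$b{\left(J \right)} = \left(-111 + J\right) \left(J + J^{2}\right)$ ($b{\left(J \right)} = \left(J + J^{2}\right) \left(-111 + J\right) = \left(-111 + J\right) \left(J + J^{2}\right)$)
$\left(\frac{b{\left(80 \right)}}{12093} + \frac{20673}{8816}\right) - 43504 = \left(\frac{80 \left(-111 + 80^{2} - 8800\right)}{12093} + \frac{20673}{8816}\right) - 43504 = \left(80 \left(-111 + 6400 - 8800\right) \frac{1}{12093} + 20673 \cdot \frac{1}{8816}\right) - 43504 = \left(80 \left(-2511\right) \frac{1}{12093} + \frac{20673}{8816}\right) - 43504 = \left(\left(-200880\right) \frac{1}{12093} + \frac{20673}{8816}\right) - 43504 = \left(- \frac{66960}{4031} + \frac{20673}{8816}\right) - 43504 = - \frac{17482293}{1225424} - 43504 = - \frac{53328327989}{1225424}$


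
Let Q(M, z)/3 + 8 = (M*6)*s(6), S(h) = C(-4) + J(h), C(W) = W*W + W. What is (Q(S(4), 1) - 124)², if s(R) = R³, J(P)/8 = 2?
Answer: 11819168656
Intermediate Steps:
C(W) = W + W² (C(W) = W² + W = W + W²)
J(P) = 16 (J(P) = 8*2 = 16)
S(h) = 28 (S(h) = -4*(1 - 4) + 16 = -4*(-3) + 16 = 12 + 16 = 28)
Q(M, z) = -24 + 3888*M (Q(M, z) = -24 + 3*((M*6)*6³) = -24 + 3*((6*M)*216) = -24 + 3*(1296*M) = -24 + 3888*M)
(Q(S(4), 1) - 124)² = ((-24 + 3888*28) - 124)² = ((-24 + 108864) - 124)² = (108840 - 124)² = 108716² = 11819168656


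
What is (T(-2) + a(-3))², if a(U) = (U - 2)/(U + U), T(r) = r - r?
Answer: 25/36 ≈ 0.69444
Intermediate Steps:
T(r) = 0
a(U) = (-2 + U)/(2*U) (a(U) = (-2 + U)/((2*U)) = (-2 + U)*(1/(2*U)) = (-2 + U)/(2*U))
(T(-2) + a(-3))² = (0 + (½)*(-2 - 3)/(-3))² = (0 + (½)*(-⅓)*(-5))² = (0 + ⅚)² = (⅚)² = 25/36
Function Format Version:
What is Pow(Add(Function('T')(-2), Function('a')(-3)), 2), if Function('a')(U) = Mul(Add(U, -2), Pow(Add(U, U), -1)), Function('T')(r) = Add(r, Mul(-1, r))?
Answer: Rational(25, 36) ≈ 0.69444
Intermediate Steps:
Function('T')(r) = 0
Function('a')(U) = Mul(Rational(1, 2), Pow(U, -1), Add(-2, U)) (Function('a')(U) = Mul(Add(-2, U), Pow(Mul(2, U), -1)) = Mul(Add(-2, U), Mul(Rational(1, 2), Pow(U, -1))) = Mul(Rational(1, 2), Pow(U, -1), Add(-2, U)))
Pow(Add(Function('T')(-2), Function('a')(-3)), 2) = Pow(Add(0, Mul(Rational(1, 2), Pow(-3, -1), Add(-2, -3))), 2) = Pow(Add(0, Mul(Rational(1, 2), Rational(-1, 3), -5)), 2) = Pow(Add(0, Rational(5, 6)), 2) = Pow(Rational(5, 6), 2) = Rational(25, 36)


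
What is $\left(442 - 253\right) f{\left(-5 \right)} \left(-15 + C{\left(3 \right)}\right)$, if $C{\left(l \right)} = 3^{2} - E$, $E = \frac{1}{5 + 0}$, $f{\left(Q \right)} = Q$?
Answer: $5859$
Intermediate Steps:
$E = \frac{1}{5} \approx 0.2$
$C{\left(l \right)} = \frac{44}{5}$ ($C{\left(l \right)} = 3^{2} - \frac{1}{5} = 9 - \frac{1}{5} = \frac{44}{5}$)
$\left(442 - 253\right) f{\left(-5 \right)} \left(-15 + C{\left(3 \right)}\right) = \left(442 - 253\right) \left(- 5 \left(-15 + \frac{44}{5}\right)\right) = 189 \left(\left(-5\right) \left(- \frac{31}{5}\right)\right) = 189 \cdot 31 = 5859$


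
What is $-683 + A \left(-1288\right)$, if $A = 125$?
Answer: $-161683$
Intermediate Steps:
$-683 + A \left(-1288\right) = -683 + 125 \left(-1288\right) = -683 - 161000 = -161683$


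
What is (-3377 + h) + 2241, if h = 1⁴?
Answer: -1135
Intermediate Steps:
h = 1
(-3377 + h) + 2241 = (-3377 + 1) + 2241 = -3376 + 2241 = -1135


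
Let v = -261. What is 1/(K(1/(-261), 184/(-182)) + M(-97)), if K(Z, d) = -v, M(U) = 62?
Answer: 1/323 ≈ 0.0030960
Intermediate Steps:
K(Z, d) = 261 (K(Z, d) = -1*(-261) = 261)
1/(K(1/(-261), 184/(-182)) + M(-97)) = 1/(261 + 62) = 1/323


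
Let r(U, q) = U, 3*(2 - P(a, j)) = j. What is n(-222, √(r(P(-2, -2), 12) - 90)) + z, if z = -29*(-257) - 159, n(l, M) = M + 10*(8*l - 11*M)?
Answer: -10466 - 109*I*√786/3 ≈ -10466.0 - 1018.6*I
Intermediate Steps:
P(a, j) = 2 - j/3
n(l, M) = -109*M + 80*l (n(l, M) = M + 10*(-11*M + 8*l) = M + (-110*M + 80*l) = -109*M + 80*l)
z = 7294 (z = 7453 - 159 = 7294)
n(-222, √(r(P(-2, -2), 12) - 90)) + z = (-109*√((2 - ⅓*(-2)) - 90) + 80*(-222)) + 7294 = (-109*√((2 + ⅔) - 90) - 17760) + 7294 = (-109*√(8/3 - 90) - 17760) + 7294 = (-109*I*√786/3 - 17760) + 7294 = (-17760 - 109*I*√786/3) + 7294 = -10466 - 109*I*√786/3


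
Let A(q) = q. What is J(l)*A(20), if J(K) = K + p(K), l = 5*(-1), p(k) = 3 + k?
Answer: -140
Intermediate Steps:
l = -5
J(K) = 3 + 2*K (J(K) = K + (3 + K) = 3 + 2*K)
J(l)*A(20) = (3 + 2*(-5))*20 = (3 - 10)*20 = -7*20 = -140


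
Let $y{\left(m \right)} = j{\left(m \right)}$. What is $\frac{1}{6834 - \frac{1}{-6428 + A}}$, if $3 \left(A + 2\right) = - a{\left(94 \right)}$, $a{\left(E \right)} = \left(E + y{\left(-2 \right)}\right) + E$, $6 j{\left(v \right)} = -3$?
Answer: $\frac{12985}{88739492} \approx 0.00014633$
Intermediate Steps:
$j{\left(v \right)} = - \frac{1}{2}$ ($j{\left(v \right)} = \frac{1}{6} \left(-3\right) = - \frac{1}{2}$)
$y{\left(m \right)} = - \frac{1}{2}$
$a{\left(E \right)} = - \frac{1}{2} + 2 E$ ($a{\left(E \right)} = \left(E - \frac{1}{2}\right) + E = \left(- \frac{1}{2} + E\right) + E = - \frac{1}{2} + 2 E$)
$A = - \frac{129}{2}$ ($A = -2 + \frac{\left(-1\right) \left(- \frac{1}{2} + 2 \cdot 94\right)}{3} = -2 + \frac{\left(-1\right) \left(- \frac{1}{2} + 188\right)}{3} = -2 + \frac{\left(-1\right) \frac{375}{2}}{3} = -2 + \frac{1}{3} \left(- \frac{375}{2}\right) = -2 - \frac{125}{2} = - \frac{129}{2} \approx -64.5$)
$\frac{1}{6834 - \frac{1}{-6428 + A}} = \frac{1}{6834 - \frac{1}{-6428 - \frac{129}{2}}} = \frac{1}{6834 - \frac{1}{- \frac{12985}{2}}} = \frac{1}{6834 - - \frac{2}{12985}} = \frac{1}{6834 + \frac{2}{12985}} = \frac{1}{\frac{88739492}{12985}} = \frac{12985}{88739492}$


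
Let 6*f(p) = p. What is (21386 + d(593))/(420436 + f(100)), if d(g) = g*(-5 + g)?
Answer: 555105/630679 ≈ 0.88017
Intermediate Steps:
f(p) = p/6
(21386 + d(593))/(420436 + f(100)) = (21386 + 593*(-5 + 593))/(420436 + (⅙)*100) = (21386 + 593*588)/(420436 + 50/3) = (21386 + 348684)/(1261358/3) = 370070*(3/1261358) = 555105/630679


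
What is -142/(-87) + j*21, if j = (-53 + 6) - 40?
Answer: -158807/87 ≈ -1825.4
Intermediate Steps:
j = -87 (j = -47 - 40 = -87)
-142/(-87) + j*21 = -142/(-87) - 87*21 = -142*(-1/87) - 1827 = 142/87 - 1827 = -158807/87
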